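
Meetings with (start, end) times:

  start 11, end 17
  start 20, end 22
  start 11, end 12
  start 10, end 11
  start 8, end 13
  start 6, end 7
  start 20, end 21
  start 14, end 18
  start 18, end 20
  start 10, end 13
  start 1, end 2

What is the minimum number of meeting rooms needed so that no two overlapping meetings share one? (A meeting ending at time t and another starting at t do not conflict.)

starts: [1, 6, 8, 10, 10, 11, 11, 14, 18, 20, 20]
ends:   [2, 7, 11, 12, 13, 13, 17, 18, 20, 21, 22]
s1→1 e2→0 s6→1 e7→0 s8→1 s10→2 s10→3 e11→2 s11→3 s11→4  — peak 4.

4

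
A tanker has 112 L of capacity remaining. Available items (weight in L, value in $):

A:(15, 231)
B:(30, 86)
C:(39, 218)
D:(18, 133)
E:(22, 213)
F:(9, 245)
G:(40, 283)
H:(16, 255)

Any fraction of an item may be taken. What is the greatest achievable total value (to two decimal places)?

1303.40

Greedy by value/weight ratio, highest first.
Order: F (245/9=27.22) > H (255/16=15.94) > A (231/15=15.40) > E (213/22=9.68) > D (133/18=7.39) > G (283/40=7.08) > C (218/39=5.59) > B (86/30=2.87)
Fill: take F (9 @ 245) → take H (16 @ 255) → take A (15 @ 231) → take E (22 @ 213) → take D (18 @ 133) → take 32/40 of G → 226.40; 112/112 used.
Total value = 1303.40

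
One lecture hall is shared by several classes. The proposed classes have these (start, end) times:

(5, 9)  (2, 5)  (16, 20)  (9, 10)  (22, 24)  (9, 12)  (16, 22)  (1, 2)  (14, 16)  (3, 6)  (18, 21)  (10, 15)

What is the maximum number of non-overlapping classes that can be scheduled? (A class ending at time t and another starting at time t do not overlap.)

Order by finish time; keep every interval that doesn't clash with the previous kept one.
By end time: (1,2), (2,5), (3,6), (5,9), (9,10), (9,12), (10,15), (14,16), (16,20), (18,21), (16,22), (22,24).
Pick (1,2); next start ≥ 2 → (2,5); next start ≥ 5 → (5,9); next start ≥ 9 → (9,10); next start ≥ 10 → (10,15); next start ≥ 15 → (16,20); next start ≥ 20 → (22,24).
Selected 7 classes.

7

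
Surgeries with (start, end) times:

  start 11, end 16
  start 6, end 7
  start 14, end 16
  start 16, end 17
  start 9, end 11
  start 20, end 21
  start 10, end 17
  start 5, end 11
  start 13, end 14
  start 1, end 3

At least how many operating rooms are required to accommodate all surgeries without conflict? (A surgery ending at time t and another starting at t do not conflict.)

3

The answer is the maximum number of intervals overlapping at any instant.
starts: [1, 5, 6, 9, 10, 11, 13, 14, 16, 20]
ends:   [3, 7, 11, 11, 14, 16, 16, 17, 17, 21]
s1→1 e3→0 s5→1 s6→2 e7→1 s9→2 s10→3  — peak 3.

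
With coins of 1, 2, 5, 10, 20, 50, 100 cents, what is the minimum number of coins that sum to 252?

252 = 2×100 + 1×50 + 1×2
Total coins = 2 + 1 + 1 = 4

4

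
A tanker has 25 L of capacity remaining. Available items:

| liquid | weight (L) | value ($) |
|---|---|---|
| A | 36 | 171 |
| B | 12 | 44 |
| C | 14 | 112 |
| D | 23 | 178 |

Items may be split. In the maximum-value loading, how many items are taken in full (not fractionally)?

1

Ratios (sorted): C 8.00, D 7.74, A 4.75, B 3.67
take C (14 @ 112); take 11/23 of D → 85.13. Capacity used 25/25.
1 item(s) taken whole; one partial (take 11/23 of D).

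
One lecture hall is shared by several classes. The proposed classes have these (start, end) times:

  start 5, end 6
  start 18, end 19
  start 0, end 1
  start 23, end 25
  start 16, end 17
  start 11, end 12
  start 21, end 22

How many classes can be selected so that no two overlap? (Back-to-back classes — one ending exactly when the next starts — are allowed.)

Order by finish time; keep every interval that doesn't clash with the previous kept one.
By end time: (0,1), (5,6), (11,12), (16,17), (18,19), (21,22), (23,25).
Pick (0,1); next start ≥ 1 → (5,6); next start ≥ 6 → (11,12); next start ≥ 12 → (16,17); next start ≥ 17 → (18,19); next start ≥ 19 → (21,22); next start ≥ 22 → (23,25).
Selected 7 classes.

7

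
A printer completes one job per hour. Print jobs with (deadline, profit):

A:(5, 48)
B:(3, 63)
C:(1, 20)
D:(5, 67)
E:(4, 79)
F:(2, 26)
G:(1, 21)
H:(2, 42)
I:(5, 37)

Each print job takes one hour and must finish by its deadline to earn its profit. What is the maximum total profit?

299

Sort by profit descending; place each in the latest free slot ≤ its deadline.
By profit: E(d4,79), D(d5,67), B(d3,63), A(d5,48), H(d2,42), I(d5,37), F(d2,26), G(d1,21), C(d1,20)
E→slot 4; D→slot 5; B→slot 3; A→slot 2; H→slot 1; I skipped; F skipped; G skipped; C skipped.
Profit = 42 + 48 + 63 + 79 + 67 = 299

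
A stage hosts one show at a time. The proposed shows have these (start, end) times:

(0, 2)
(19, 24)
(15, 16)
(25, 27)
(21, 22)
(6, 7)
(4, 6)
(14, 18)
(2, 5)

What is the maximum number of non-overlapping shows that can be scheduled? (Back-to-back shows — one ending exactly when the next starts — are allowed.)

6

Greedy by earliest finish: after sorting by end time, pick each interval compatible with the last pick.
Sorted by end: (0,2)  (2,5)  (4,6)  (6,7)  (15,16)  (14,18)  (21,22)  (19,24)  (25,27)
take (0,2); take (2,5); take (6,7); take (15,16); skip (14,18); take (21,22); take (25,27).
Selected 6 shows.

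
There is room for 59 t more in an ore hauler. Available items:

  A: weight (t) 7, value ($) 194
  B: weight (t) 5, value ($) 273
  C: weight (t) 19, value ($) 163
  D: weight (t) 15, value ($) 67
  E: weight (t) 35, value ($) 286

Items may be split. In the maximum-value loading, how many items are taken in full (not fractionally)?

3

Ratios (sorted): B 54.60, A 27.71, C 8.58, E 8.17, D 4.47
take B (5 @ 273); take A (7 @ 194); take C (19 @ 163); take 28/35 of E → 228.80. Capacity used 59/59.
3 item(s) taken whole; one partial (take 28/35 of E).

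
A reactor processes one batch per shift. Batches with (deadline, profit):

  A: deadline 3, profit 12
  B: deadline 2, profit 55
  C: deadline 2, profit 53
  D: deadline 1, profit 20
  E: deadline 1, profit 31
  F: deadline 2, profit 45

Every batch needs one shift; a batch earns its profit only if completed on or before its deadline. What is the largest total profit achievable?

120

By profit: B(d2,55), C(d2,53), F(d2,45), E(d1,31), D(d1,20), A(d3,12)
B→slot 2; C→slot 1; F skipped; E skipped; D skipped; A→slot 3.
Profit = 53 + 55 + 12 = 120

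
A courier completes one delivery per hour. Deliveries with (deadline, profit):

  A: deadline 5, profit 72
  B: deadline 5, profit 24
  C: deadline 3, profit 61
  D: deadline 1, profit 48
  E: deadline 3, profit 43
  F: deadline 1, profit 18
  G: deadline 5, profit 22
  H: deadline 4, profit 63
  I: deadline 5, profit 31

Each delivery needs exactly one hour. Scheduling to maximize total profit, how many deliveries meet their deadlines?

Profit order: A=72 H=63 C=61 D=48 E=43 I=31 B=24 G=22 F=18
Assign: A→slot 5, H→slot 4, C→slot 3, D→slot 1, E→slot 2, I skipped, B skipped, G skipped, F skipped.
Slots: [1:D] [2:E] [3:C] [4:H] [5:A]
5 of 9 scheduled.

5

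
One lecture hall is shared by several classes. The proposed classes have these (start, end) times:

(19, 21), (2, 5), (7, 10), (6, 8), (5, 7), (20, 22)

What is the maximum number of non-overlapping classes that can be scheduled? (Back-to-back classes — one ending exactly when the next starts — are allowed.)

4

Sort by end time and greedily take each interval whose start is ≥ the last chosen end.
By end time: (2,5), (5,7), (6,8), (7,10), (19,21), (20,22).
Pick (2,5); next start ≥ 5 → (5,7); next start ≥ 7 → (7,10); next start ≥ 10 → (19,21).
Selected 4 classes.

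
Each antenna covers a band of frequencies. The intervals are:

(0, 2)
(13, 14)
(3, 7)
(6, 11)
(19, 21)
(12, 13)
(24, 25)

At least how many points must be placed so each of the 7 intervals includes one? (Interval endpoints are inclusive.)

Sort by right endpoint; whenever an interval is uncovered, place a point at its right end.
By right end: [0,2]  [3,7]  [6,11]  [12,13]  [13,14]  [19,21]  [24,25]
[0,2] uncovered → point at 2; [3,7] uncovered → point at 7; [12,13] uncovered → point at 13; [19,21] uncovered → point at 21; [24,25] uncovered → point at 25.
Points: 2, 7, 13, 21, 25 (5 total).

5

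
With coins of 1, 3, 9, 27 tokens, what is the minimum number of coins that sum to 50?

6

50 = 1×27 + 2×9 + 1×3 + 2×1
Total coins = 1 + 2 + 1 + 2 = 6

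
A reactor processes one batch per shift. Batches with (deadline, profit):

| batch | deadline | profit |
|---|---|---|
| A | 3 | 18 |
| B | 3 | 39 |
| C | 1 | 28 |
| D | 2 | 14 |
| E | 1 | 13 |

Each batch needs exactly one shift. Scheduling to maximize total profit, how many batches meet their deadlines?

3

Sort by profit descending; place each in the latest free slot ≤ its deadline.
By profit: B(d3,39), C(d1,28), A(d3,18), D(d2,14), E(d1,13)
B→slot 3; C→slot 1; A→slot 2; D skipped; E skipped.
3 of 5 scheduled.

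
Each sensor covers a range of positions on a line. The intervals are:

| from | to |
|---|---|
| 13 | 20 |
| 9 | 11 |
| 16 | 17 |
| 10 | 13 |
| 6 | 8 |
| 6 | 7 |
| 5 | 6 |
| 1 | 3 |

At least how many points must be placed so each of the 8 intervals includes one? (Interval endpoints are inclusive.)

Sort by right endpoint; whenever an interval is uncovered, place a point at its right end.
Sorted: [1,3] [5,6] [6,7] [6,8] [9,11] [10,13] [16,17] [13,20]
{[1,3]} hit by 3; {[5,6],[6,7],[6,8]} hit by 6; {[9,11],[10,13]} hit by 11; {[16,17],[13,20]} hit by 17.
Points: 3, 6, 11, 17 (4 total).

4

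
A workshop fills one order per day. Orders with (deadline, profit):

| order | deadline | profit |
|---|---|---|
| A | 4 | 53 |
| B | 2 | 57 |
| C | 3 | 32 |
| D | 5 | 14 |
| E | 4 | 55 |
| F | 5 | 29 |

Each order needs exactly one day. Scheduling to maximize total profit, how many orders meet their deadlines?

5

Sort by profit descending; place each in the latest free slot ≤ its deadline.
By profit: B(d2,57), E(d4,55), A(d4,53), C(d3,32), F(d5,29), D(d5,14)
B→slot 2; E→slot 4; A→slot 3; C→slot 1; F→slot 5; D skipped.
5 of 6 scheduled.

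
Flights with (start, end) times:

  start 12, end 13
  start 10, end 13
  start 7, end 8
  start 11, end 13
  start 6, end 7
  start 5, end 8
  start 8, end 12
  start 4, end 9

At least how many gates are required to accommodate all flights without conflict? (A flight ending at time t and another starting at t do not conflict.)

3

Count concurrent intervals with a sweep; the peak is the room count.
Events (time:±→running): 4:+→1 5:+→2 6:+→3 … peak 3.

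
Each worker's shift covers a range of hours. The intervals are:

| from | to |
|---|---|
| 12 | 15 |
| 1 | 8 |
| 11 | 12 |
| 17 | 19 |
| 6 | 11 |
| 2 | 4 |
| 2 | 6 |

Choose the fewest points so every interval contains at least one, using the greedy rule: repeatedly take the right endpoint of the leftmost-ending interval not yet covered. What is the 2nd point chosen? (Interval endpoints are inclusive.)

Sort by right endpoint; whenever an interval is uncovered, place a point at its right end.
By right end: [2,4]  [2,6]  [1,8]  [6,11]  [11,12]  [12,15]  [17,19]
[2,4] uncovered → point at 4; [6,11] uncovered → point at 11; [12,15] uncovered → point at 15; [17,19] uncovered → point at 19.
Points: 4, 11, 15, 19 (4 total).

11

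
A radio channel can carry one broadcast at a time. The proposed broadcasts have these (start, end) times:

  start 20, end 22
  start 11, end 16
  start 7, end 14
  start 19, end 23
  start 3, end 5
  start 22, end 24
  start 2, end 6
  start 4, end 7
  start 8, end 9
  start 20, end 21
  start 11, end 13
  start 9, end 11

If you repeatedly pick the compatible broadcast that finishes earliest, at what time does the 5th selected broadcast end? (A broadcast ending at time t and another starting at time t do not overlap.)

Greedy by earliest finish: after sorting by end time, pick each interval compatible with the last pick.
Sorted by end: (3,5)  (2,6)  (4,7)  (8,9)  (9,11)  (11,13)  (7,14)  (11,16)  (20,21)  (20,22)  (19,23)  (22,24)
take (3,5); skip (4,7); take (8,9); take (9,11); take (11,13); skip (11,16); take (20,21); skip (20,22); take (22,24).
Selected: (3,5) (8,9) (9,11) (11,13) (20,21) (22,24)

21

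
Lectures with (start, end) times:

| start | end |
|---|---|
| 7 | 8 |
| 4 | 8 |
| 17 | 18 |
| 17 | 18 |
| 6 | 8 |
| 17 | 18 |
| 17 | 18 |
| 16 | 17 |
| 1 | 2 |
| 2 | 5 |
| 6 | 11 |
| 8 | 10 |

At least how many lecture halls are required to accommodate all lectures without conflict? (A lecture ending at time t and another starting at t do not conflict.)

4

The answer is the maximum number of intervals overlapping at any instant.
starts: [1, 2, 4, 6, 6, 7, 8, 16, 17, 17, 17, 17]
ends:   [2, 5, 8, 8, 8, 10, 11, 17, 18, 18, 18, 18]
s1→1 e2→0 s2→1 s4→2 e5→1 s6→2 s6→3 s7→4  — peak 4.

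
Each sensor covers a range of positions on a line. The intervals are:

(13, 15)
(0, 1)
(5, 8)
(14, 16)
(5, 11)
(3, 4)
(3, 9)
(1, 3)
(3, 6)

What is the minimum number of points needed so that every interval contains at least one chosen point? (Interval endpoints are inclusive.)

4

By right end: [0,1]  [1,3]  [3,4]  [3,6]  [5,8]  [3,9]  [5,11]  [13,15]  [14,16]
[0,1] uncovered → point at 1; [3,4] uncovered → point at 4; [5,8] uncovered → point at 8; [13,15] uncovered → point at 15.
Points: 1, 4, 8, 15 (4 total).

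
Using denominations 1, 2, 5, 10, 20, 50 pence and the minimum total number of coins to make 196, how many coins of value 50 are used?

3

Use the largest denomination that fits, subtract, and repeat.
196 − 3×50→46 − 2×20→6 − 1×5→1 − 1×1→0
Count of 50: 3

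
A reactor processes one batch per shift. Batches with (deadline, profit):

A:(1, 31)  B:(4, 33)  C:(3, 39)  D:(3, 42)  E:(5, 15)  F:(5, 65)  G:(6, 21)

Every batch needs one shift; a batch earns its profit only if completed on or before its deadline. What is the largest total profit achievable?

Sort by profit descending; place each in the latest free slot ≤ its deadline.
By profit: F(d5,65), D(d3,42), C(d3,39), B(d4,33), A(d1,31), G(d6,21), E(d5,15)
F→slot 5; D→slot 3; C→slot 2; B→slot 4; A→slot 1; G→slot 6; E skipped.
Profit = 31 + 39 + 42 + 33 + 65 + 21 = 231

231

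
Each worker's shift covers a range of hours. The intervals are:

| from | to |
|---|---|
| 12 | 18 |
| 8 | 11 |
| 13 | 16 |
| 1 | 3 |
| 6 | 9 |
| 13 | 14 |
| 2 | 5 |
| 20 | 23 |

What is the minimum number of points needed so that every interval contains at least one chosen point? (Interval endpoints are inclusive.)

Sort by right endpoint; whenever an interval is uncovered, place a point at its right end.
Sorted: [1,3] [2,5] [6,9] [8,11] [13,14] [13,16] [12,18] [20,23]
{[1,3],[2,5]} hit by 3; {[6,9],[8,11]} hit by 9; {[13,14],[13,16],[12,18]} hit by 14; {[20,23]} hit by 23.
Points: 3, 9, 14, 23 (4 total).

4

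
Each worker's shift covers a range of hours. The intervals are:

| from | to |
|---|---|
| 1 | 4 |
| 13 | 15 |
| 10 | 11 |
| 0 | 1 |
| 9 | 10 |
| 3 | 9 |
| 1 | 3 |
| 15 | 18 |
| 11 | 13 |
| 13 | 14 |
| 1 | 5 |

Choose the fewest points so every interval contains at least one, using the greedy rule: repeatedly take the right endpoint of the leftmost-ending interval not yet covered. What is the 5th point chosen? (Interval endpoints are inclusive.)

Process intervals by earliest right end; each time one isn't hit yet, stab at its right endpoint.
Sorted: [0,1] [1,3] [1,4] [1,5] [3,9] [9,10] [10,11] [11,13] [13,14] [13,15] [15,18]
{[0,1],[1,3],[1,4],[1,5]} hit by 1; {[3,9],[9,10]} hit by 9; {[10,11],[11,13]} hit by 11; {[13,14],[13,15]} hit by 14; {[15,18]} hit by 18.
Points: 1, 9, 11, 14, 18 (5 total).

18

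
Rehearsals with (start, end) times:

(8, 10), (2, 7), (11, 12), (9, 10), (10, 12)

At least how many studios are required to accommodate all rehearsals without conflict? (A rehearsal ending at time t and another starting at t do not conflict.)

2

Count concurrent intervals with a sweep; the peak is the room count.
Events (time:±→running): 2:+→1 7:-→0 8:+→1 9:+→2 … peak 2.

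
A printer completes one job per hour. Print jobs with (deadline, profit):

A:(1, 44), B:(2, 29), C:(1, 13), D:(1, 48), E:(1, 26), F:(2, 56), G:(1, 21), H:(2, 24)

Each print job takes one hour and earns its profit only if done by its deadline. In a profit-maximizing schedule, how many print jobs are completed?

2

Take jobs in profit order; each goes to the latest open slot no later than its deadline.
Profit order: F=56 D=48 A=44 B=29 E=26 H=24 G=21 C=13
Assign: F→slot 2, D→slot 1, A skipped, B skipped, E skipped, H skipped, G skipped, C skipped.
Slots: [1:D] [2:F]
2 of 8 scheduled.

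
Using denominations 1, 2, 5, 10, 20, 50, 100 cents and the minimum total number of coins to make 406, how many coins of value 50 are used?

0

Greedy: take as many of the largest coin as possible, then repeat with the remainder.
406 − 4×100→6 − 1×5→1 − 1×1→0
Count of 50: 0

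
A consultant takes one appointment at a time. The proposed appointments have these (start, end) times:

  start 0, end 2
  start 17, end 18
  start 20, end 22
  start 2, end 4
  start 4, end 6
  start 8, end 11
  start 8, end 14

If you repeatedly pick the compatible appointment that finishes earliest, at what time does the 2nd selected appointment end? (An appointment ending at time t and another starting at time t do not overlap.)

Sorted by end: (0,2)  (2,4)  (4,6)  (8,11)  (8,14)  (17,18)  (20,22)
take (0,2); take (2,4); take (4,6); take (8,11); take (17,18); take (20,22).
Selected: (0,2) (2,4) (4,6) (8,11) (17,18) (20,22)

4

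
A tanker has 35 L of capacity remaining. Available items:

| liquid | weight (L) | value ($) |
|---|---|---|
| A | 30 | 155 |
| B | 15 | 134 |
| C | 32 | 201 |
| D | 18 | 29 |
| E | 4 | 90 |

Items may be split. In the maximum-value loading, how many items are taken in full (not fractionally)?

Ratios (sorted): E 22.50, B 8.93, C 6.28, A 5.17, D 1.61
take E (4 @ 90); take B (15 @ 134); take 16/32 of C → 100.50. Capacity used 35/35.
2 item(s) taken whole; one partial (take 16/32 of C).

2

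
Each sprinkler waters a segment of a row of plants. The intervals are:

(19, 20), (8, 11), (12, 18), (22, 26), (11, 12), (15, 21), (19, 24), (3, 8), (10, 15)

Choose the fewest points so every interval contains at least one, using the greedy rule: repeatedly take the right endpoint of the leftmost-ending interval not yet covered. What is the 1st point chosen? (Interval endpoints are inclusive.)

Process intervals by earliest right end; each time one isn't hit yet, stab at its right endpoint.
By right end: [3,8]  [8,11]  [11,12]  [10,15]  [12,18]  [19,20]  [15,21]  [19,24]  [22,26]
[3,8] uncovered → point at 8; [11,12] uncovered → point at 12; [19,20] uncovered → point at 20; [22,26] uncovered → point at 26.
Points: 8, 12, 20, 26 (4 total).

8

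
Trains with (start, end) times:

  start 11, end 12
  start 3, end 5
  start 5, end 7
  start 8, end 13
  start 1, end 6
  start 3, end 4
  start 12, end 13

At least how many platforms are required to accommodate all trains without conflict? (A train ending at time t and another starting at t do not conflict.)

3

starts: [1, 3, 3, 5, 8, 11, 12]
ends:   [4, 5, 6, 7, 12, 13, 13]
s1→1 s3→2 s3→3  — peak 3.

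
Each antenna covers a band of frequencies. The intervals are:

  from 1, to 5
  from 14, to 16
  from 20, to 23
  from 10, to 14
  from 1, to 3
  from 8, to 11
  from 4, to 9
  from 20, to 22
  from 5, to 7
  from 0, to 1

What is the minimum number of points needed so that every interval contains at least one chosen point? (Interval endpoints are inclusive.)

5

Process intervals by earliest right end; each time one isn't hit yet, stab at its right endpoint.
Sorted: [0,1] [1,3] [1,5] [5,7] [4,9] [8,11] [10,14] [14,16] [20,22] [20,23]
{[0,1],[1,3],[1,5]} hit by 1; {[5,7],[4,9]} hit by 7; {[8,11],[10,14]} hit by 11; {[14,16]} hit by 16; {[20,22],[20,23]} hit by 22.
Points: 1, 7, 11, 16, 22 (5 total).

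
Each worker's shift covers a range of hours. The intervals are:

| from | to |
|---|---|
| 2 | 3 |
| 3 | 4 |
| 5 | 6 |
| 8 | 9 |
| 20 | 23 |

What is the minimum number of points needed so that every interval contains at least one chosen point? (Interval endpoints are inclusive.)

Process intervals by earliest right end; each time one isn't hit yet, stab at its right endpoint.
Sorted: [2,3] [3,4] [5,6] [8,9] [20,23]
{[2,3],[3,4]} hit by 3; {[5,6]} hit by 6; {[8,9]} hit by 9; {[20,23]} hit by 23.
Points: 3, 6, 9, 23 (4 total).

4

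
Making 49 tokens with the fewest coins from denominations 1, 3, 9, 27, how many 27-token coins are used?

1

Use the largest denomination that fits, subtract, and repeat.
49 − 1×27→22 − 2×9→4 − 1×3→1 − 1×1→0
Count of 27: 1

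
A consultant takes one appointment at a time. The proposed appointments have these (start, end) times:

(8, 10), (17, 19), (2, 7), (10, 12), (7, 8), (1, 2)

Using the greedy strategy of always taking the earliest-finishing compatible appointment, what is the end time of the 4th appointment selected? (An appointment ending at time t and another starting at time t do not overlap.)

By end time: (1,2), (2,7), (7,8), (8,10), (10,12), (17,19).
Pick (1,2); next start ≥ 2 → (2,7); next start ≥ 7 → (7,8); next start ≥ 8 → (8,10); next start ≥ 10 → (10,12); next start ≥ 12 → (17,19).
Selected: (1,2) (2,7) (7,8) (8,10) (10,12) (17,19)

10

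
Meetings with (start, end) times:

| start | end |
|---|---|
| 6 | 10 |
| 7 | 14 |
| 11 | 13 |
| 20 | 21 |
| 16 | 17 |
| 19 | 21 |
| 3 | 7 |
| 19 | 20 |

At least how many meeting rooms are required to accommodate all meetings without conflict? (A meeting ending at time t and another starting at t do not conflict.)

The answer is the maximum number of intervals overlapping at any instant.
starts: [3, 6, 7, 11, 16, 19, 19, 20]
ends:   [7, 10, 13, 14, 17, 20, 21, 21]
s3→1 s6→2  — peak 2.

2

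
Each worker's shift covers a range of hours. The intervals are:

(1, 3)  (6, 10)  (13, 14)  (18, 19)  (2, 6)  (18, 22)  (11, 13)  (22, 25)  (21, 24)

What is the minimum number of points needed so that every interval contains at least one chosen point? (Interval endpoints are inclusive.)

5

Sort by right endpoint; whenever an interval is uncovered, place a point at its right end.
Sorted: [1,3] [2,6] [6,10] [11,13] [13,14] [18,19] [18,22] [21,24] [22,25]
{[1,3],[2,6]} hit by 3; {[6,10]} hit by 10; {[11,13],[13,14]} hit by 13; {[18,19],[18,22]} hit by 19; {[21,24],[22,25]} hit by 24.
Points: 3, 10, 13, 19, 24 (5 total).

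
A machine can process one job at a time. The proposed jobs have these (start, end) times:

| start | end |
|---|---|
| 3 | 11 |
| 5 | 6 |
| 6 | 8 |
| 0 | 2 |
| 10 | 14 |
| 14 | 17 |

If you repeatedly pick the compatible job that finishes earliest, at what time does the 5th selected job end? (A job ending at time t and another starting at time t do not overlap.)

Sort by end time and greedily take each interval whose start is ≥ the last chosen end.
Sorted by end: (0,2)  (5,6)  (6,8)  (3,11)  (10,14)  (14,17)
take (0,2); take (5,6); take (6,8); skip (3,11); take (10,14); take (14,17).
Selected: (0,2) (5,6) (6,8) (10,14) (14,17)

17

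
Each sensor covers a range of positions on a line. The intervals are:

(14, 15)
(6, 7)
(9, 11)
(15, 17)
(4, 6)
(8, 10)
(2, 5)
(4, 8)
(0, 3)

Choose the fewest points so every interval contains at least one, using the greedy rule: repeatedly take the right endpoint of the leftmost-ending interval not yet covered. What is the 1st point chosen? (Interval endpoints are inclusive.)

By right end: [0,3]  [2,5]  [4,6]  [6,7]  [4,8]  [8,10]  [9,11]  [14,15]  [15,17]
[0,3] uncovered → point at 3; [4,6] uncovered → point at 6; [8,10] uncovered → point at 10; [14,15] uncovered → point at 15.
Points: 3, 6, 10, 15 (4 total).

3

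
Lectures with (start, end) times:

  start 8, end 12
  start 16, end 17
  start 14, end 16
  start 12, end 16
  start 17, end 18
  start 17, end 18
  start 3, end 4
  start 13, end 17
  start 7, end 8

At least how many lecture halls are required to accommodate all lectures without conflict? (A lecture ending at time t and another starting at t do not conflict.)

Count concurrent intervals with a sweep; the peak is the room count.
Events (time:±→running): 3:+→1 4:-→0 7:+→1 8:-→0 8:+→1 12:-→0 12:+→1 13:+→2 14:+→3 … peak 3.

3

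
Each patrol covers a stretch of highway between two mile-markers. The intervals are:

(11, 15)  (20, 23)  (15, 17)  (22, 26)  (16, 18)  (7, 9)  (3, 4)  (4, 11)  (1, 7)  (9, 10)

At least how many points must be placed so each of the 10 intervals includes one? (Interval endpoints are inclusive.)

5

Sort by right endpoint; whenever an interval is uncovered, place a point at its right end.
Sorted: [3,4] [1,7] [7,9] [9,10] [4,11] [11,15] [15,17] [16,18] [20,23] [22,26]
{[3,4],[1,7]} hit by 4; {[7,9],[9,10],[4,11]} hit by 9; {[11,15],[15,17]} hit by 15; {[16,18]} hit by 18; {[20,23],[22,26]} hit by 23.
Points: 4, 9, 15, 18, 23 (5 total).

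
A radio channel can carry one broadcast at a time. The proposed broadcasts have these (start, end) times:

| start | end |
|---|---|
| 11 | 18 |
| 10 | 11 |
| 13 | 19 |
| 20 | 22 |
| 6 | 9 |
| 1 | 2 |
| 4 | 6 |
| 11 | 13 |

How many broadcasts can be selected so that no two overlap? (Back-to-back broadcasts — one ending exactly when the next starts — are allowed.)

7

Sort by end time and greedily take each interval whose start is ≥ the last chosen end.
Sorted by end: (1,2)  (4,6)  (6,9)  (10,11)  (11,13)  (11,18)  (13,19)  (20,22)
take (1,2); take (4,6); take (6,9); take (10,11); take (11,13); skip (11,18); take (13,19); take (20,22).
Selected 7 broadcasts.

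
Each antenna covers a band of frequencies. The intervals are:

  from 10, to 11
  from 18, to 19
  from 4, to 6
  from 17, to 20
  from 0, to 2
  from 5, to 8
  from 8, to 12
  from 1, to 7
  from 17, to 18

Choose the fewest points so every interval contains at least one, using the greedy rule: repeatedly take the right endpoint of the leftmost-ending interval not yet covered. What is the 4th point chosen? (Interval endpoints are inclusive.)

Process intervals by earliest right end; each time one isn't hit yet, stab at its right endpoint.
By right end: [0,2]  [4,6]  [1,7]  [5,8]  [10,11]  [8,12]  [17,18]  [18,19]  [17,20]
[0,2] uncovered → point at 2; [4,6] uncovered → point at 6; [10,11] uncovered → point at 11; [17,18] uncovered → point at 18.
Points: 2, 6, 11, 18 (4 total).

18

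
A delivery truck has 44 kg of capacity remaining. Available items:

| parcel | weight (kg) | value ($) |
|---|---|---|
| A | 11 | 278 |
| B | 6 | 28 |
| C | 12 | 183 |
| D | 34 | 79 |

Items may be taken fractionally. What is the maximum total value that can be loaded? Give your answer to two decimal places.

Order: A (278/11=25.27) > C (183/12=15.25) > B (28/6=4.67) > D (79/34=2.32)
Fill: take A (11 @ 278) → take C (12 @ 183) → take B (6 @ 28) → take 15/34 of D → 34.85; 44/44 used.
Total value = 523.85

523.85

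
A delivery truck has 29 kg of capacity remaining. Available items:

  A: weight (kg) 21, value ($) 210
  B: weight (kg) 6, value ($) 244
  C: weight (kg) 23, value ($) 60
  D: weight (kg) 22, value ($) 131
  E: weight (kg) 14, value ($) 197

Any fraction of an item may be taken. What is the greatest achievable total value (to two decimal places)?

Ratios (sorted): B 40.67, E 14.07, A 10.00, D 5.95, C 2.61
take B (6 @ 244); take E (14 @ 197); take 9/21 of A → 90.00. Capacity used 29/29.
Total value = 531.00

531.00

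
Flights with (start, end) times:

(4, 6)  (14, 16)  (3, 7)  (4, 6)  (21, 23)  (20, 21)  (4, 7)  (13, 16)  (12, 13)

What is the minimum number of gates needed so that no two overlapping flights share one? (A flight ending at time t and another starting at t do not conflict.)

4

The answer is the maximum number of intervals overlapping at any instant.
starts: [3, 4, 4, 4, 12, 13, 14, 20, 21]
ends:   [6, 6, 7, 7, 13, 16, 16, 21, 23]
s3→1 s4→2 s4→3 s4→4  — peak 4.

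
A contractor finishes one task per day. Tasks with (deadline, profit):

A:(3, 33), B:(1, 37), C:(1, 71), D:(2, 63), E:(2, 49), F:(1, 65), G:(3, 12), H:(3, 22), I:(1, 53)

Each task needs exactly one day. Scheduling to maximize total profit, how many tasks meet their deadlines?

3

Sort by profit descending; place each in the latest free slot ≤ its deadline.
By profit: C(d1,71), F(d1,65), D(d2,63), I(d1,53), E(d2,49), B(d1,37), A(d3,33), H(d3,22), G(d3,12)
C→slot 1; F skipped; D→slot 2; I skipped; E skipped; B skipped; A→slot 3; H skipped; G skipped.
3 of 9 scheduled.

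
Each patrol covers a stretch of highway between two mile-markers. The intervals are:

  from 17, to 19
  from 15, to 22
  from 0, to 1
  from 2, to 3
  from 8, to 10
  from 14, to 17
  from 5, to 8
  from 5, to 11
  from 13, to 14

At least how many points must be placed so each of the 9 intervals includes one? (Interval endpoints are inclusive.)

Sorted: [0,1] [2,3] [5,8] [8,10] [5,11] [13,14] [14,17] [17,19] [15,22]
{[0,1]} hit by 1; {[2,3]} hit by 3; {[5,8],[8,10],[5,11]} hit by 8; {[13,14],[14,17]} hit by 14; {[17,19],[15,22]} hit by 19.
Points: 1, 3, 8, 14, 19 (5 total).

5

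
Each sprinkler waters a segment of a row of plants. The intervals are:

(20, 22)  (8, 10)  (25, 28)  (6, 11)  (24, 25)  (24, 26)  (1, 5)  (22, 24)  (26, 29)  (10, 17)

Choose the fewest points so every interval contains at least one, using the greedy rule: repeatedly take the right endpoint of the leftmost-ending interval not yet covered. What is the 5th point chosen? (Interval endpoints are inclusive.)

29

Process intervals by earliest right end; each time one isn't hit yet, stab at its right endpoint.
By right end: [1,5]  [8,10]  [6,11]  [10,17]  [20,22]  [22,24]  [24,25]  [24,26]  [25,28]  [26,29]
[1,5] uncovered → point at 5; [8,10] uncovered → point at 10; [20,22] uncovered → point at 22; [24,25] uncovered → point at 25; [26,29] uncovered → point at 29.
Points: 5, 10, 22, 25, 29 (5 total).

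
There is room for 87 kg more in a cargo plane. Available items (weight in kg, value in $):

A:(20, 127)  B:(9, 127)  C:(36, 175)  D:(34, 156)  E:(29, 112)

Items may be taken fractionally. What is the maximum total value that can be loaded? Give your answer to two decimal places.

529.94

Sort by value per unit weight and fill in that order.
Ratios (sorted): B 14.11, A 6.35, C 4.86, D 4.59, E 3.86
take B (9 @ 127); take A (20 @ 127); take C (36 @ 175); take 22/34 of D → 100.94. Capacity used 87/87.
Total value = 529.94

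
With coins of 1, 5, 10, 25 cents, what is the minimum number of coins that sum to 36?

Use the largest denomination that fits, subtract, and repeat.
36 − 1×25→11 − 1×10→1 − 1×1→0
Total coins = 1 + 1 + 1 = 3

3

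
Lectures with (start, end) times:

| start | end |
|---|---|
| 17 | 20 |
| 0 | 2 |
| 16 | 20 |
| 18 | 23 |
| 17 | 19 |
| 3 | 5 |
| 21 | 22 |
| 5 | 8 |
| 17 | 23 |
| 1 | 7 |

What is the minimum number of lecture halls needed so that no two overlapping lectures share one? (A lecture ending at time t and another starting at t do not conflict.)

5

starts: [0, 1, 3, 5, 16, 17, 17, 17, 18, 21]
ends:   [2, 5, 7, 8, 19, 20, 20, 22, 23, 23]
s0→1 s1→2 e2→1 s3→2 e5→1 s5→2 e7→1 e8→0 s16→1 s17→2 s17→3 s17→4 s18→5  — peak 5.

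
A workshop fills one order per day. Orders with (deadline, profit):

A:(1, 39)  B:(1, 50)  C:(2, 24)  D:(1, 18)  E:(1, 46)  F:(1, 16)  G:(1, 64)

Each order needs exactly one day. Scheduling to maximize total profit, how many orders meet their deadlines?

Take jobs in profit order; each goes to the latest open slot no later than its deadline.
Profit order: G=64 B=50 E=46 A=39 C=24 D=18 F=16
Assign: G→slot 1, B skipped, E skipped, A skipped, C→slot 2, D skipped, F skipped.
Slots: [1:G] [2:C]
2 of 7 scheduled.

2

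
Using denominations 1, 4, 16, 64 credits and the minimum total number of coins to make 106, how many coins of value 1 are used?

2

106 = 1×64 + 2×16 + 2×4 + 2×1
Count of 1: 2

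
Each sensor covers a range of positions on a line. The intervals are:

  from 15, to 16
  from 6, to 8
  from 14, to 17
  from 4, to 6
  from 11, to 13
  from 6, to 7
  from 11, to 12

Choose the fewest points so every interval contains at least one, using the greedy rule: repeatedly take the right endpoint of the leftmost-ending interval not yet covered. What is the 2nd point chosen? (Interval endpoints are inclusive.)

12

Process intervals by earliest right end; each time one isn't hit yet, stab at its right endpoint.
Sorted: [4,6] [6,7] [6,8] [11,12] [11,13] [15,16] [14,17]
{[4,6],[6,7],[6,8]} hit by 6; {[11,12],[11,13]} hit by 12; {[15,16],[14,17]} hit by 16.
Points: 6, 12, 16 (3 total).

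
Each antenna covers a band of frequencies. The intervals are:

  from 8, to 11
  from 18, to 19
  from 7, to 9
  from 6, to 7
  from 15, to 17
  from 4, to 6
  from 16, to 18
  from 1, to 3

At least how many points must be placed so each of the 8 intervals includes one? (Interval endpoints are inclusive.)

5

By right end: [1,3]  [4,6]  [6,7]  [7,9]  [8,11]  [15,17]  [16,18]  [18,19]
[1,3] uncovered → point at 3; [4,6] uncovered → point at 6; [7,9] uncovered → point at 9; [15,17] uncovered → point at 17; [18,19] uncovered → point at 19.
Points: 3, 6, 9, 17, 19 (5 total).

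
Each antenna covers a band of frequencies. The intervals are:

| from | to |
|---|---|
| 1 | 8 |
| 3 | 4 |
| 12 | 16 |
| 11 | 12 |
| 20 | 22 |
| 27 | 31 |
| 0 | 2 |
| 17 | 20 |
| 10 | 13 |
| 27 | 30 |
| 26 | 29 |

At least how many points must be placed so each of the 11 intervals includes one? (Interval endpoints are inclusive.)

Sort by right endpoint; whenever an interval is uncovered, place a point at its right end.
By right end: [0,2]  [3,4]  [1,8]  [11,12]  [10,13]  [12,16]  [17,20]  [20,22]  [26,29]  [27,30]  [27,31]
[0,2] uncovered → point at 2; [3,4] uncovered → point at 4; [11,12] uncovered → point at 12; [17,20] uncovered → point at 20; [26,29] uncovered → point at 29.
Points: 2, 4, 12, 20, 29 (5 total).

5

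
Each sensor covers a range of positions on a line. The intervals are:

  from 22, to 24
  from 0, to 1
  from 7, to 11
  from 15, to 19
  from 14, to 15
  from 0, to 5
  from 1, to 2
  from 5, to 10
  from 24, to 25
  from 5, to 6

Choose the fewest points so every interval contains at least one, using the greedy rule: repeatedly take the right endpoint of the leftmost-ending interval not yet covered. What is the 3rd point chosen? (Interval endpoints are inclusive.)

Sorted: [0,1] [1,2] [0,5] [5,6] [5,10] [7,11] [14,15] [15,19] [22,24] [24,25]
{[0,1],[1,2],[0,5]} hit by 1; {[5,6],[5,10]} hit by 6; {[7,11]} hit by 11; {[14,15],[15,19]} hit by 15; {[22,24],[24,25]} hit by 24.
Points: 1, 6, 11, 15, 24 (5 total).

11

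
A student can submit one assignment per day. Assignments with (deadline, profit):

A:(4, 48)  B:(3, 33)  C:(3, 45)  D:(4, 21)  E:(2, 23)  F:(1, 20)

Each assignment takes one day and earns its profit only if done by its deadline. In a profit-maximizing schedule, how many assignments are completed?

Take jobs in profit order; each goes to the latest open slot no later than its deadline.
Profit order: A=48 C=45 B=33 E=23 D=21 F=20
Assign: A→slot 4, C→slot 3, B→slot 2, E→slot 1, D skipped, F skipped.
Slots: [1:E] [2:B] [3:C] [4:A]
4 of 6 scheduled.

4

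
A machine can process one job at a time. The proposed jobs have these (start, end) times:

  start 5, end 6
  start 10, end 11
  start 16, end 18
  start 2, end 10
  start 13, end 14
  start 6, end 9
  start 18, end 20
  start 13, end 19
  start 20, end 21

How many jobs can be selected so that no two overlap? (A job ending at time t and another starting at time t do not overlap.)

Sort by end time and greedily take each interval whose start is ≥ the last chosen end.
By end time: (5,6), (6,9), (2,10), (10,11), (13,14), (16,18), (13,19), (18,20), (20,21).
Pick (5,6); next start ≥ 6 → (6,9); next start ≥ 9 → (10,11); next start ≥ 11 → (13,14); next start ≥ 14 → (16,18); next start ≥ 18 → (18,20); next start ≥ 20 → (20,21).
Selected 7 jobs.

7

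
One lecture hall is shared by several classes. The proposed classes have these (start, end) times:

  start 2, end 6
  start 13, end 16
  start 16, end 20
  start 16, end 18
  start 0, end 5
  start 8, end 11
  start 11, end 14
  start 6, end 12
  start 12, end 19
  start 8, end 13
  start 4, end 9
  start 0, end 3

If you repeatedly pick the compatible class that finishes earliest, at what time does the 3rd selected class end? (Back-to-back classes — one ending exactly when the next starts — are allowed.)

Greedy by earliest finish: after sorting by end time, pick each interval compatible with the last pick.
Sorted by end: (0,3)  (0,5)  (2,6)  (4,9)  (8,11)  (6,12)  (8,13)  (11,14)  (13,16)  (16,18)  (12,19)  (16,20)
take (0,3); skip (0,5); take (4,9); skip (8,11); skip (8,13); take (11,14); take (16,18); skip (12,19).
Selected: (0,3) (4,9) (11,14) (16,18)

14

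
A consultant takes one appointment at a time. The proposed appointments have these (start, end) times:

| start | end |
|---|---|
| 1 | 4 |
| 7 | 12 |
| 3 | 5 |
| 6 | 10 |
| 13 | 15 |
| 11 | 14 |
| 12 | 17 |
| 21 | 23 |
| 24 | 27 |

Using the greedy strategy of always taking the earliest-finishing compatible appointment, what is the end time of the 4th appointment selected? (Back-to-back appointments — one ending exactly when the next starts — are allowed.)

23

Sorted by end: (1,4)  (3,5)  (6,10)  (7,12)  (11,14)  (13,15)  (12,17)  (21,23)  (24,27)
take (1,4); take (6,10); take (11,14); skip (13,15); take (21,23); take (24,27).
Selected: (1,4) (6,10) (11,14) (21,23) (24,27)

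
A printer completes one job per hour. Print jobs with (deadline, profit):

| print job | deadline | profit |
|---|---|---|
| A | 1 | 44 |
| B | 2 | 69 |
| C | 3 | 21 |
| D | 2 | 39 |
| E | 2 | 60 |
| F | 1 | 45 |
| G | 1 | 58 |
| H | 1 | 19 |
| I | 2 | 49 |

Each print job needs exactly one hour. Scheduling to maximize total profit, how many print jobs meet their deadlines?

Profit order: B=69 E=60 G=58 I=49 F=45 A=44 D=39 C=21 H=19
Assign: B→slot 2, E→slot 1, G skipped, I skipped, F skipped, A skipped, D skipped, C→slot 3, H skipped.
Slots: [1:E] [2:B] [3:C]
3 of 9 scheduled.

3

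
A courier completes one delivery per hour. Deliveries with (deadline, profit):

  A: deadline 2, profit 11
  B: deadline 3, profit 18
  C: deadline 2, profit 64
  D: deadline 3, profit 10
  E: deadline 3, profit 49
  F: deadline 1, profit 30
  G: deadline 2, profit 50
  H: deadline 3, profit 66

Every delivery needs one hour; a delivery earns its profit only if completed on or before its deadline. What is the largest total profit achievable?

Take jobs in profit order; each goes to the latest open slot no later than its deadline.
Profit order: H=66 C=64 G=50 E=49 F=30 B=18 A=11 D=10
Assign: H→slot 3, C→slot 2, G→slot 1, E skipped, F skipped, B skipped, A skipped, D skipped.
Slots: [1:G] [2:C] [3:H]
Profit = 50 + 64 + 66 = 180

180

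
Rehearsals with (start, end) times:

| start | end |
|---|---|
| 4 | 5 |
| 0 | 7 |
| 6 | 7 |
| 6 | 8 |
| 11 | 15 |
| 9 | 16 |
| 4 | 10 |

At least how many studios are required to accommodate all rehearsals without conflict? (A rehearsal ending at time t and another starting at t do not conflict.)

Count concurrent intervals with a sweep; the peak is the room count.
starts: [0, 4, 4, 6, 6, 9, 11]
ends:   [5, 7, 7, 8, 10, 15, 16]
s0→1 s4→2 s4→3 e5→2 s6→3 s6→4  — peak 4.

4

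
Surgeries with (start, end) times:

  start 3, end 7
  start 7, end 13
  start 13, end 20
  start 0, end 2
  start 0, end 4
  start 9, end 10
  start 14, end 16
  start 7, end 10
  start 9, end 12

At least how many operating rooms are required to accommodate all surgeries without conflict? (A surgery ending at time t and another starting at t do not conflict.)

Count concurrent intervals with a sweep; the peak is the room count.
starts: [0, 0, 3, 7, 7, 9, 9, 13, 14]
ends:   [2, 4, 7, 10, 10, 12, 13, 16, 20]
s0→1 s0→2 e2→1 s3→2 e4→1 e7→0 s7→1 s7→2 s9→3 s9→4  — peak 4.

4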